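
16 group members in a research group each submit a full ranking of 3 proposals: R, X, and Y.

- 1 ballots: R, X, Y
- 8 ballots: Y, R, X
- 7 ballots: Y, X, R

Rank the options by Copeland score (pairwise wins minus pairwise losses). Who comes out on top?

Pairwise results:
  R vs X: R wins 9–7.
  R vs Y: Y wins 15–1.
  X vs Y: Y wins 15–1.
Copeland scores (wins − losses):
  R: 1 − 1 = 0
  X: 0 − 2 = -2
  Y: 2 − 0 = 2
Y has the best Copeland score.

Y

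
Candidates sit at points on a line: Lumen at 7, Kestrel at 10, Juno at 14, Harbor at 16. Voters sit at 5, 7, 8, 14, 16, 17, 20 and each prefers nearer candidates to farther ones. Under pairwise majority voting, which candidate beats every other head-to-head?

Juno

With single-peaked preferences on a line, the Condorcet winner is the candidate closest to the median voter.
The median voter (position 14) is closest to Juno at 14.
Check: Juno vs Lumen — voters closer to Juno: 4 of 7.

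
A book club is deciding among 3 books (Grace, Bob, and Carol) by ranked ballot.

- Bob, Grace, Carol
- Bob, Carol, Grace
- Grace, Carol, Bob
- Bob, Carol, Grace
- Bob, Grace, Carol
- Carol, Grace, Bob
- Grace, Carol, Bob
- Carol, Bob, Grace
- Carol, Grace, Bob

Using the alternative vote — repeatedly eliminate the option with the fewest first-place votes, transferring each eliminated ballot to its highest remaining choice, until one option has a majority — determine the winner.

Round 1: Bob 4, Carol 3, Grace 2. Grace has the fewest and is eliminated.
Round 2: Carol 5, Bob 4. Carol has a majority.

Carol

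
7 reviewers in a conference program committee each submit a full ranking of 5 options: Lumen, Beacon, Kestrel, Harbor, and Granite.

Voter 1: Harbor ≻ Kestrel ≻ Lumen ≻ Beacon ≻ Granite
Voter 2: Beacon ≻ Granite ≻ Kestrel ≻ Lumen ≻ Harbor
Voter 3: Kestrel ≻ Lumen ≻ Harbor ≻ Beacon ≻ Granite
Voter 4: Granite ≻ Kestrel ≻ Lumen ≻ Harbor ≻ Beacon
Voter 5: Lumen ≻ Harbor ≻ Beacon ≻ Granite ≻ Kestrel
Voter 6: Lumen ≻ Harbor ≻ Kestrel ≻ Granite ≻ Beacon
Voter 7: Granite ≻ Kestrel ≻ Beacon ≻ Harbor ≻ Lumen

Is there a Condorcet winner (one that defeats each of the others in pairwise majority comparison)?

Head-to-head results (7 voters total):
Lumen vs Beacon: Lumen wins 5–2.
Lumen vs Kestrel: Kestrel wins 5–2.
Lumen vs Harbor: Lumen wins 5–2.
Lumen vs Granite: Lumen wins 4–3.
Beacon vs Kestrel: Kestrel wins 5–2.
Beacon vs Harbor: Harbor wins 5–2.
Beacon vs Granite: Beacon wins 4–3.
Kestrel vs Harbor: Kestrel wins 4–3.
Kestrel vs Granite: Granite wins 4–3.
Harbor vs Granite: Harbor wins 4–3.
No candidate beats all others: Lumen beats Granite beats Kestrel beats Lumen, a majority cycle.

No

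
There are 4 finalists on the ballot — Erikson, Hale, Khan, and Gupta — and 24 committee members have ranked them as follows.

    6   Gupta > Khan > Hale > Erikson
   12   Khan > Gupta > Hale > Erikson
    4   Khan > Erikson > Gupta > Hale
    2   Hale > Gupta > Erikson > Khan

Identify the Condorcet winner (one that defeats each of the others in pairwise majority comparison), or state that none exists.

Head-to-head results (24 voters total):
Erikson vs Hale: Hale wins 20–4.
Erikson vs Khan: Khan wins 22–2.
Erikson vs Gupta: Gupta wins 20–4.
Hale vs Khan: Khan wins 22–2.
Hale vs Gupta: Gupta wins 22–2.
Khan vs Gupta: Khan wins 16–8.
Khan beats each rival — Erikson (22–2), Hale (22–2), Gupta (16–8) — so Khan is the Condorcet winner.

Khan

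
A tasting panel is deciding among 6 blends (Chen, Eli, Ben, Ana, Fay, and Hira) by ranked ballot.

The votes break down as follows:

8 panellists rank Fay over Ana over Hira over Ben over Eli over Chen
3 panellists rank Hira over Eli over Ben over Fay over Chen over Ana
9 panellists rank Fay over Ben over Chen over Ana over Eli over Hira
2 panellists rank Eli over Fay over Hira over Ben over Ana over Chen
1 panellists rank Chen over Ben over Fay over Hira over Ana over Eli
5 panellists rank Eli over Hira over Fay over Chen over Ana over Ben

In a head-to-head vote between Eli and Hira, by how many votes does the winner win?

4

Ballots ranking Eli above Hira: 9+2+5 = 16.
Ballots ranking Hira above Eli: 8+3+1 = 12.
Eli wins 16–12, a margin of 4.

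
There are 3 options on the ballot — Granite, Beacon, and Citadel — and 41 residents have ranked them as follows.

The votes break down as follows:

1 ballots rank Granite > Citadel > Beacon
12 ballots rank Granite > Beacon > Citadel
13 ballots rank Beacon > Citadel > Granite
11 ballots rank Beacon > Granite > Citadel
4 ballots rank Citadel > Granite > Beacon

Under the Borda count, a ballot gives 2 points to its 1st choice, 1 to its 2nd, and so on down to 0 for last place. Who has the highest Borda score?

Beacon

Borda scores:
  Granite: 2 + 12·2 + 13·0 + 11·1 + 4·1 = 41
  Beacon: 0 + 12·1 + 13·2 + 11·2 + 4·0 = 60
  Citadel: 1 + 12·0 + 13·1 + 11·0 + 4·2 = 22
Beacon has the highest total.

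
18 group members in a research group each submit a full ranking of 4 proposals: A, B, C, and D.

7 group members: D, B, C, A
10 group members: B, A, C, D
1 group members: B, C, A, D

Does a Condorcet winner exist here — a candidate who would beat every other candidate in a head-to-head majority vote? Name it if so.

B

Head-to-head results (18 voters total):
A vs B: B wins 18–0.
A vs C: A wins 10–8.
A vs D: A wins 11–7.
B vs C: B wins 18–0.
B vs D: B wins 11–7.
C vs D: C wins 11–7.
B beats each rival — A (18–0), C (18–0), D (11–7) — so B is the Condorcet winner.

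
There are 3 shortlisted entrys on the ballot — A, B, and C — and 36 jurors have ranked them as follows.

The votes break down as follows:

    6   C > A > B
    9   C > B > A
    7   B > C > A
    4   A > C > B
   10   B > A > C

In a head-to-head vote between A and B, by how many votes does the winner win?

Ballots ranking A above B: 6+4 = 10.
Ballots ranking B above A: 9+7+10 = 26.
B wins 26–10, a margin of 16.

16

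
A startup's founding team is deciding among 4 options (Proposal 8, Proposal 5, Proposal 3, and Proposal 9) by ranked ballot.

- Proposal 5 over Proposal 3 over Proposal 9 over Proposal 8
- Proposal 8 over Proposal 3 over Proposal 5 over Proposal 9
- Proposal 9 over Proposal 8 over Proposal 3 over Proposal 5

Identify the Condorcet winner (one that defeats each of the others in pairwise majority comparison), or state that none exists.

Head-to-head results (3 voters total):
Proposal 8 vs Proposal 5: Proposal 8 wins 2–1.
Proposal 8 vs Proposal 3: Proposal 8 wins 2–1.
Proposal 8 vs Proposal 9: Proposal 9 wins 2–1.
Proposal 5 vs Proposal 3: Proposal 3 wins 2–1.
Proposal 5 vs Proposal 9: Proposal 5 wins 2–1.
Proposal 3 vs Proposal 9: Proposal 3 wins 2–1.
No candidate beats all others: Proposal 8 beats Proposal 5 beats Proposal 9 beats Proposal 8, a majority cycle.

There is no Condorcet winner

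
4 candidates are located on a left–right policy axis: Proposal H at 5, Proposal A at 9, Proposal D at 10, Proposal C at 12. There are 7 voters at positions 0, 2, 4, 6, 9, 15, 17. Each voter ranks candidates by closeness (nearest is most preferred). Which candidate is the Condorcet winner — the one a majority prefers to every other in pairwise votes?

Proposal H

With single-peaked preferences on a line, the Condorcet winner is the candidate closest to the median voter.
The median voter (position 6) is closest to Proposal H at 5.
Check: Proposal H vs Proposal D — voters closer to Proposal H: 4 of 7.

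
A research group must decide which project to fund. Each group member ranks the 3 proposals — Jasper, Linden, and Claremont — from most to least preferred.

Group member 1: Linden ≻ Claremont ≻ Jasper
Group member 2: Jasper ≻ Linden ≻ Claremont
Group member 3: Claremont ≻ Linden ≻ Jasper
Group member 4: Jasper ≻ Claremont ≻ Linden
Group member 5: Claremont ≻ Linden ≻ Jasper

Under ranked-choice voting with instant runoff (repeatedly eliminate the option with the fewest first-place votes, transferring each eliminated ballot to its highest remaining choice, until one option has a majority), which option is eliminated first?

Round 1: Jasper 2, Claremont 2, Linden 1. Linden has the fewest and is eliminated.
Round 2: Claremont 3, Jasper 2. Claremont has a majority.

Linden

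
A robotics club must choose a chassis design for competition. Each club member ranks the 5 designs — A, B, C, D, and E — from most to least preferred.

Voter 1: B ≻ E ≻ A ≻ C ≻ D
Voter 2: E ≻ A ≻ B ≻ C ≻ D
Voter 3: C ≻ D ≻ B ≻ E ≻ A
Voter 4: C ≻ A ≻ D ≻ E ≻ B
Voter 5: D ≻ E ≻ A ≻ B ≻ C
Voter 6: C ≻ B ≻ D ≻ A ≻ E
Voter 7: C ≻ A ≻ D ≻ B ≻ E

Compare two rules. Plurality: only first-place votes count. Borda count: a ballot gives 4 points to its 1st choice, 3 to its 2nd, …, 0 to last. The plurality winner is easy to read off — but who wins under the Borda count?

Plurality first-place counts: A 0, B 1, C 4, D 1, E 1 → C.
Borda totals: A 14, B 13, C 18, D 13, E 12 → C.

C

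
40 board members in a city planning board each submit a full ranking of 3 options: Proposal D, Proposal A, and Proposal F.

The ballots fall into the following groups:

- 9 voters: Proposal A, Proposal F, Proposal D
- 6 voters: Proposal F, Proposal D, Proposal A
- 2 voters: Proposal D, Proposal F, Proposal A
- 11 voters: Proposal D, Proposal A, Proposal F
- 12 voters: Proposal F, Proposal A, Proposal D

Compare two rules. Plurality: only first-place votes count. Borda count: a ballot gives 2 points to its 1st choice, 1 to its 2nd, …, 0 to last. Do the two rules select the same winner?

Plurality first-place counts: Proposal D 13, Proposal A 9, Proposal F 18 → Proposal F.
Borda totals: Proposal D 32, Proposal A 41, Proposal F 47 → Proposal F.
The two rules agree on Proposal F.

Yes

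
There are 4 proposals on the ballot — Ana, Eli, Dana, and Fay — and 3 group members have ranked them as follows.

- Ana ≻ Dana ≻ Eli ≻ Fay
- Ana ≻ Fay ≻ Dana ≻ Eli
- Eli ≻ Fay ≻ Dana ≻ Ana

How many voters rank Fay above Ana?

1

Ballots ranking Fay above Ana: 1.
Ballots ranking Ana above Fay: 2.
So 1 of 3 voters prefer Fay to Ana.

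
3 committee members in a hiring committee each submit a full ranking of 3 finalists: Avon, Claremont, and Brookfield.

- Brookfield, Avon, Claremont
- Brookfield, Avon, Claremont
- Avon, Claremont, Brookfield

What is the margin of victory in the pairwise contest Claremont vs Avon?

3

Ballots ranking Claremont above Avon: 0.
Ballots ranking Avon above Claremont: 3.
Avon wins 3–0, a margin of 3.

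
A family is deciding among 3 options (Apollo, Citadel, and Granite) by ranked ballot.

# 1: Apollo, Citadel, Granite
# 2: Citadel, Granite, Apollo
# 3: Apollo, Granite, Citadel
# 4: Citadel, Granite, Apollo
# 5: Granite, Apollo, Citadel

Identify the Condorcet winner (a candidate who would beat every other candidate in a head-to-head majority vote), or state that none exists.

There is no Condorcet winner

Head-to-head results (5 voters total):
Apollo vs Citadel: Apollo wins 3–2.
Apollo vs Granite: Granite wins 3–2.
Citadel vs Granite: Citadel wins 3–2.
No candidate beats all others: Apollo beats Citadel beats Granite beats Apollo, a majority cycle.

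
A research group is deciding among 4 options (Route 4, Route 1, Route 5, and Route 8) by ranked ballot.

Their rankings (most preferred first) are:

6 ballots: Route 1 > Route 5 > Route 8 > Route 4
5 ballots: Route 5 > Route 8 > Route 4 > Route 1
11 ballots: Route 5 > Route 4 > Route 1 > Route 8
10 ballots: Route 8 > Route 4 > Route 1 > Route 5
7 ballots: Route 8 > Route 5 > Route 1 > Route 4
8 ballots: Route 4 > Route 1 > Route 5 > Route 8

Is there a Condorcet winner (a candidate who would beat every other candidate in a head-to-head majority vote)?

No

Head-to-head results (47 voters total):
Route 4 vs Route 1: Route 4 wins 34–13.
Route 4 vs Route 5: Route 5 wins 29–18.
Route 4 vs Route 8: Route 8 wins 28–19.
Route 1 vs Route 5: Route 1 wins 24–23.
Route 1 vs Route 8: Route 1 wins 25–22.
Route 5 vs Route 8: Route 5 wins 30–17.
No candidate beats all others: Route 4 beats Route 1 beats Route 5 beats Route 4, a majority cycle.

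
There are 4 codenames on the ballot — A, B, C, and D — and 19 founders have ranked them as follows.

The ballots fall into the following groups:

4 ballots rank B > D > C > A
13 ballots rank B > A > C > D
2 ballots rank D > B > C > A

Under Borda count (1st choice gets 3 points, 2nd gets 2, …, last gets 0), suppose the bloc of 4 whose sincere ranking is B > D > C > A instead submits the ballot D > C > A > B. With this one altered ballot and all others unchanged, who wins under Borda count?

B

Borda totals with the altered ballot: A 30, B 43, C 23, D 18.
The winner is unchanged: still B.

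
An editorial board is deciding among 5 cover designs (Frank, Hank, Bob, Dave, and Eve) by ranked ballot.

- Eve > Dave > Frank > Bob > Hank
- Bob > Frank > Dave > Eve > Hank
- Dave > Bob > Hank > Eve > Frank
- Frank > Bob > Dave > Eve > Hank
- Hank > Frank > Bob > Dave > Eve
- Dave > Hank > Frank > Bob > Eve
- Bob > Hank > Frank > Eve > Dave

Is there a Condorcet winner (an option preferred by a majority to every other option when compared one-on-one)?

Head-to-head results (7 voters total):
Frank vs Hank: Hank wins 4–3.
Frank vs Bob: Frank wins 4–3.
Frank vs Dave: Frank wins 4–3.
Frank vs Eve: Frank wins 5–2.
Hank vs Bob: Bob wins 5–2.
Hank vs Dave: Dave wins 5–2.
Hank vs Eve: Hank wins 4–3.
Bob vs Dave: Bob wins 4–3.
Bob vs Eve: Bob wins 6–1.
Dave vs Eve: Dave wins 5–2.
No candidate beats all others: Frank beats Bob beats Hank beats Frank, a majority cycle.

No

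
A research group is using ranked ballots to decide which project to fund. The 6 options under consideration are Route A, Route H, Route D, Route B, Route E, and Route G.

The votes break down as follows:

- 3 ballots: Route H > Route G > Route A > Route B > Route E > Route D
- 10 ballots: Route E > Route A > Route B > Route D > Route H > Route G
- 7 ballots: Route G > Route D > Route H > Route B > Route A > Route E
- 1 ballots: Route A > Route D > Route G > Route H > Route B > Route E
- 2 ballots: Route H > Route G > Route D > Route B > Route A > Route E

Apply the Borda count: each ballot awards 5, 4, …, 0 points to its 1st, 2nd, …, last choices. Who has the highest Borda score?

Borda scores:
  Route A: 3·3 + 10·4 + 7·1 + 5 + 2·1 = 63
  Route H: 3·5 + 10·1 + 7·3 + 2 + 2·5 = 58
  Route D: 3·0 + 10·2 + 7·4 + 4 + 2·3 = 58
  Route B: 3·2 + 10·3 + 7·2 + 1 + 2·2 = 55
  Route E: 3·1 + 10·5 + 7·0 + 0 + 2·0 = 53
  Route G: 3·4 + 10·0 + 7·5 + 3 + 2·4 = 58
Route A has the highest total.

Route A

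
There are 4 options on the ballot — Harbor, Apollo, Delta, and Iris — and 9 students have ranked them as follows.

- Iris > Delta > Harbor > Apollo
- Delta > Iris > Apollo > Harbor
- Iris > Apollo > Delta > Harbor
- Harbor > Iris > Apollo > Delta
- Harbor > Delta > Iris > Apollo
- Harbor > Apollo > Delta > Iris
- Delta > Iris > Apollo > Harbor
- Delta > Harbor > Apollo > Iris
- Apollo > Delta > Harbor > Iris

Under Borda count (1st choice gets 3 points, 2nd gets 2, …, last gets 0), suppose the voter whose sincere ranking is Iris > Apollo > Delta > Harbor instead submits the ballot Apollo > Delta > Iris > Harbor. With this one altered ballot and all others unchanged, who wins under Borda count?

Borda totals with the altered ballot: Harbor 13, Apollo 12, Delta 18, Iris 11.
The winner is unchanged: still Delta.

Delta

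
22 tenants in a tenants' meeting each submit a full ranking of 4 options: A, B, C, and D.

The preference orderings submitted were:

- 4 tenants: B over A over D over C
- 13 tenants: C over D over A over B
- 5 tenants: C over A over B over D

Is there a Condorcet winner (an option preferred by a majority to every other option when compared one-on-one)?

Head-to-head results (22 voters total):
A vs B: A wins 18–4.
A vs C: C wins 18–4.
A vs D: D wins 13–9.
B vs C: C wins 18–4.
B vs D: D wins 13–9.
C vs D: C wins 18–4.
C beats each rival — A (18–4), B (18–4), D (18–4) — so C is the Condorcet winner.

Yes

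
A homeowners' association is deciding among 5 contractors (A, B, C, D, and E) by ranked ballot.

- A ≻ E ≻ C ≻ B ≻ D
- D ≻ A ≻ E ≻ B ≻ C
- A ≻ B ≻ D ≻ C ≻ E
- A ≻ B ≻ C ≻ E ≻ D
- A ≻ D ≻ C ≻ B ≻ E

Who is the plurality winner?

First-place vote totals:
  A: 4
  B: 0
  C: 0
  D: 1
  E: 0
A has the most first-place votes.

A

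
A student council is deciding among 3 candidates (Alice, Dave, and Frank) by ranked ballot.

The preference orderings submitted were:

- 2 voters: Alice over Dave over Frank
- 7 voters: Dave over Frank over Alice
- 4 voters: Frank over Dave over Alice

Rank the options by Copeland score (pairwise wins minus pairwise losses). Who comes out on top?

Dave

Pairwise results:
  Alice vs Dave: Dave wins 11–2.
  Alice vs Frank: Frank wins 11–2.
  Dave vs Frank: Dave wins 9–4.
Copeland scores (wins − losses):
  Alice: 0 − 2 = -2
  Dave: 2 − 0 = 2
  Frank: 1 − 1 = 0
Dave has the best Copeland score.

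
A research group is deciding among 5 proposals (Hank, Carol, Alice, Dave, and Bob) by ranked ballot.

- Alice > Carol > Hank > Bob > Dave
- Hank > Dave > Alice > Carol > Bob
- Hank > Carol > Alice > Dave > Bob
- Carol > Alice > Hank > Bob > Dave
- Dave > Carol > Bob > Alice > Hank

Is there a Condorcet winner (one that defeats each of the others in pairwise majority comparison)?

Head-to-head results (5 voters total):
Hank vs Carol: Carol wins 3–2.
Hank vs Alice: Alice wins 3–2.
Hank vs Dave: Hank wins 4–1.
Hank vs Bob: Hank wins 4–1.
Carol vs Alice: Carol wins 3–2.
Carol vs Dave: Carol wins 3–2.
Carol vs Bob: Carol wins 5–0.
Alice vs Dave: Alice wins 3–2.
Alice vs Bob: Alice wins 4–1.
Dave vs Bob: Dave wins 3–2.
Carol beats each rival — Hank (3–2), Alice (3–2), Dave (3–2), Bob (5–0) — so Carol is the Condorcet winner.

Yes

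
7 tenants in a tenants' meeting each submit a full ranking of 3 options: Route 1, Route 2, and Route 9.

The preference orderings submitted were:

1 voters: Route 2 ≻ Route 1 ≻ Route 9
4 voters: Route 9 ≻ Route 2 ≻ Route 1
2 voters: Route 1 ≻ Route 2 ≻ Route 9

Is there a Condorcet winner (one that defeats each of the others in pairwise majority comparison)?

Yes

Head-to-head results (7 voters total):
Route 1 vs Route 2: Route 2 wins 5–2.
Route 1 vs Route 9: Route 9 wins 4–3.
Route 2 vs Route 9: Route 9 wins 4–3.
Route 9 beats each rival — Route 1 (4–3), Route 2 (4–3) — so Route 9 is the Condorcet winner.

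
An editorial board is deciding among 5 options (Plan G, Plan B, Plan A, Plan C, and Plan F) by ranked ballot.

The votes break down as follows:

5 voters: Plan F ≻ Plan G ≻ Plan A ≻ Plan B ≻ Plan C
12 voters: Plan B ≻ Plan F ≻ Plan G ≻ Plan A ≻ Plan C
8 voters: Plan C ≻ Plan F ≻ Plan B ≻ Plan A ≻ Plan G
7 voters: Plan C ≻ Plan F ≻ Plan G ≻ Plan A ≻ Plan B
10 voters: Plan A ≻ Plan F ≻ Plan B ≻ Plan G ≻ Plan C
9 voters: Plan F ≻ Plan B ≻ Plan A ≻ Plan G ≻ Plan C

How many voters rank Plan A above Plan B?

22

Ballots ranking Plan A above Plan B: 5+7+10 = 22.
Ballots ranking Plan B above Plan A: 12+8+9 = 29.
So 22 of 51 voters prefer Plan A to Plan B.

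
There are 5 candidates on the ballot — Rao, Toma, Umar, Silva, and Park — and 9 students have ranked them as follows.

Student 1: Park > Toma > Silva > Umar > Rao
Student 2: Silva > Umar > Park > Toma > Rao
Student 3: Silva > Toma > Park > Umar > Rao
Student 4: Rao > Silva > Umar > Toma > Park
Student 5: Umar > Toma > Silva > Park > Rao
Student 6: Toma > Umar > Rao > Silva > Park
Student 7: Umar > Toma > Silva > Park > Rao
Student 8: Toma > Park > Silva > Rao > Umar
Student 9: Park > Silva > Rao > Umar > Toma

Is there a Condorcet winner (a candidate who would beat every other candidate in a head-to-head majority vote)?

Head-to-head results (9 voters total):
Rao vs Toma: Toma wins 7–2.
Rao vs Umar: Umar wins 6–3.
Rao vs Silva: Silva wins 7–2.
Rao vs Park: Park wins 7–2.
Toma vs Umar: Umar wins 5–4.
Toma vs Silva: Toma wins 5–4.
Toma vs Park: Toma wins 6–3.
Umar vs Silva: Silva wins 6–3.
Umar vs Park: Umar wins 5–4.
Silva vs Park: Silva wins 6–3.
No candidate beats all others: Toma beats Silva beats Umar beats Toma, a majority cycle.

No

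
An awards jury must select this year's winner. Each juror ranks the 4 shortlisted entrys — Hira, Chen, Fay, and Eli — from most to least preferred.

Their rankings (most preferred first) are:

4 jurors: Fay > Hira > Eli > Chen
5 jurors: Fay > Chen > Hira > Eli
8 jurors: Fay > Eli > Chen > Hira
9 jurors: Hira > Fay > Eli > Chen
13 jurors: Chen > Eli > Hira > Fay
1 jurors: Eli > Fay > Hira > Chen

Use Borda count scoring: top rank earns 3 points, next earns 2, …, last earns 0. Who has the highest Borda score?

Fay

Borda scores:
  Hira: 4·2 + 5·1 + 8·0 + 9·3 + 13·1 + 1 = 54
  Chen: 4·0 + 5·2 + 8·1 + 9·0 + 13·3 + 0 = 57
  Fay: 4·3 + 5·3 + 8·3 + 9·2 + 13·0 + 2 = 71
  Eli: 4·1 + 5·0 + 8·2 + 9·1 + 13·2 + 3 = 58
Fay has the highest total.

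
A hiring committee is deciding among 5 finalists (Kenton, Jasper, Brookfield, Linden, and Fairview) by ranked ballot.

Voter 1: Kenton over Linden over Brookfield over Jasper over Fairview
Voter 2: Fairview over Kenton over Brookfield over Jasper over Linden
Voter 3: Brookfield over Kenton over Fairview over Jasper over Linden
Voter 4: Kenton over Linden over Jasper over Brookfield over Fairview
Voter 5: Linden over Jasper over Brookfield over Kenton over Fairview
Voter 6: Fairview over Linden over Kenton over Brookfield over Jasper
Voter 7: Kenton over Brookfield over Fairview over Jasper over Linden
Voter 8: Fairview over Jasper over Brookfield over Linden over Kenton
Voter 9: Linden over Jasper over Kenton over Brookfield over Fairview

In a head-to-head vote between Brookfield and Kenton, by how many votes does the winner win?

3

Ballots ranking Brookfield above Kenton: 3.
Ballots ranking Kenton above Brookfield: 6.
Kenton wins 6–3, a margin of 3.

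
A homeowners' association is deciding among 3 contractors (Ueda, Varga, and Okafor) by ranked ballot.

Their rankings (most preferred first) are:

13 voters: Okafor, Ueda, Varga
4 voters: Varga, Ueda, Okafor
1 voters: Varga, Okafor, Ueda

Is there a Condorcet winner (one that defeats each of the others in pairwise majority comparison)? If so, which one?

Okafor

Head-to-head results (18 voters total):
Ueda vs Varga: Ueda wins 13–5.
Ueda vs Okafor: Okafor wins 14–4.
Varga vs Okafor: Okafor wins 13–5.
Okafor beats each rival — Ueda (14–4), Varga (13–5) — so Okafor is the Condorcet winner.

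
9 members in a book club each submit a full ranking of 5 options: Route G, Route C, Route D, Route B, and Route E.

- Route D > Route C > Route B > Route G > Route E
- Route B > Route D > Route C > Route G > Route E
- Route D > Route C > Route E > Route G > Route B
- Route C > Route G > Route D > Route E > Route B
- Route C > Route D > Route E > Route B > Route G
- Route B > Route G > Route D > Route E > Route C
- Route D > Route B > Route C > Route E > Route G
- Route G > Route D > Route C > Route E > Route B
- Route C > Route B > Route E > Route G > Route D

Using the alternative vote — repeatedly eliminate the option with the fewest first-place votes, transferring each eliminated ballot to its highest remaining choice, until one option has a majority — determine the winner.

Round 1: Route C 3, Route D 3, Route B 2, Route G 1, Route E 0. Route E has the fewest and is eliminated.
Round 2: Route C 3, Route D 3, Route B 2, Route G 1. Route G has the fewest and is eliminated.
Round 3: Route D 4, Route C 3, Route B 2. Route B has the fewest and is eliminated.
Round 4: Route D 6, Route C 3. Route D has a majority.

Route D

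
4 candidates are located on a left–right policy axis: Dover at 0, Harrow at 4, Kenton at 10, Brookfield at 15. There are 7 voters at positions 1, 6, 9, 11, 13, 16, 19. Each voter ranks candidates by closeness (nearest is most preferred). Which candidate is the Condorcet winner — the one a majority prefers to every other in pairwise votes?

Kenton

With single-peaked preferences on a line, the Condorcet winner is the candidate closest to the median voter.
The median voter (position 11) is closest to Kenton at 10.
Check: Kenton vs Brookfield — voters closer to Kenton: 4 of 7.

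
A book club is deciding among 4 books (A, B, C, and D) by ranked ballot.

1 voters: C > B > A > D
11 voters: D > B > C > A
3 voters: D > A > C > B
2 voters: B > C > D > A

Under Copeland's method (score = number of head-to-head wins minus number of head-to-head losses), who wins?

D

Pairwise results:
  A vs B: B wins 14–3.
  A vs C: C wins 14–3.
  A vs D: D wins 16–1.
  B vs C: B wins 13–4.
  B vs D: D wins 14–3.
  C vs D: D wins 14–3.
Copeland scores (wins − losses):
  A: 0 − 3 = -3
  B: 2 − 1 = 1
  C: 1 − 2 = -1
  D: 3 − 0 = 3
D has the best Copeland score.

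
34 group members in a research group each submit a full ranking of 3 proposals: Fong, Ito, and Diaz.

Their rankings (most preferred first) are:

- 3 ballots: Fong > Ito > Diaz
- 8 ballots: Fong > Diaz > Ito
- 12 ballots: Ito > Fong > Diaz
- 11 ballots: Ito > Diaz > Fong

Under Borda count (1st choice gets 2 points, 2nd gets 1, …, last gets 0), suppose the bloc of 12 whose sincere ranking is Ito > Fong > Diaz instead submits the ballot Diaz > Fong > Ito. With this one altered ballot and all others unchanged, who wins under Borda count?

Borda totals with the altered ballot: Fong 34, Ito 25, Diaz 43.
The switch changes the winner from Ito to Diaz.

Diaz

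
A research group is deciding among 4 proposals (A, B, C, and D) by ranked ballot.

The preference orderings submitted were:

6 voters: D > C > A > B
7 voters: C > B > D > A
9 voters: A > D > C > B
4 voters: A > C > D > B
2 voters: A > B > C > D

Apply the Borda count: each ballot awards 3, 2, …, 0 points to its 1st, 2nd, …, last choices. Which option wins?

Borda scores:
  A: 6·1 + 7·0 + 9·3 + 4·3 + 2·3 = 51
  B: 6·0 + 7·2 + 9·0 + 4·0 + 2·2 = 18
  C: 6·2 + 7·3 + 9·1 + 4·2 + 2·1 = 52
  D: 6·3 + 7·1 + 9·2 + 4·1 + 2·0 = 47
C has the highest total.

C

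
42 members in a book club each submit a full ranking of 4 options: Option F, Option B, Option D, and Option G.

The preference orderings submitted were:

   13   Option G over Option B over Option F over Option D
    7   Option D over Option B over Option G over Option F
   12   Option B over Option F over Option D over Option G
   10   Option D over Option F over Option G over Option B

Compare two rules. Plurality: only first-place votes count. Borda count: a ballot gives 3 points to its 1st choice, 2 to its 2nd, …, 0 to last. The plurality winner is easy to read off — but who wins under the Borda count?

Plurality first-place counts: Option F 0, Option B 12, Option D 17, Option G 13 → Option D.
Borda totals: Option F 57, Option B 76, Option D 63, Option G 56 → Option B.

Option B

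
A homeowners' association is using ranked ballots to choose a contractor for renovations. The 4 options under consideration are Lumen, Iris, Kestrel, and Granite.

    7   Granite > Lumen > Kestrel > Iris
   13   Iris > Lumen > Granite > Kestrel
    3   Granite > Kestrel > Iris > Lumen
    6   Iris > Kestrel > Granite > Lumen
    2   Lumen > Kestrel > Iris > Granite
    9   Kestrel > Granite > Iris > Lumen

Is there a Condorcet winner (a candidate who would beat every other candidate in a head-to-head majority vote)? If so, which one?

None — there is no Condorcet winner

Head-to-head results (40 voters total):
Lumen vs Iris: Iris wins 31–9.
Lumen vs Kestrel: Lumen wins 22–18.
Lumen vs Granite: Granite wins 25–15.
Iris vs Kestrel: Kestrel wins 21–19.
Iris vs Granite: Iris wins 21–19.
Kestrel vs Granite: Granite wins 23–17.
No candidate beats all others: Lumen beats Kestrel beats Iris beats Lumen, a majority cycle.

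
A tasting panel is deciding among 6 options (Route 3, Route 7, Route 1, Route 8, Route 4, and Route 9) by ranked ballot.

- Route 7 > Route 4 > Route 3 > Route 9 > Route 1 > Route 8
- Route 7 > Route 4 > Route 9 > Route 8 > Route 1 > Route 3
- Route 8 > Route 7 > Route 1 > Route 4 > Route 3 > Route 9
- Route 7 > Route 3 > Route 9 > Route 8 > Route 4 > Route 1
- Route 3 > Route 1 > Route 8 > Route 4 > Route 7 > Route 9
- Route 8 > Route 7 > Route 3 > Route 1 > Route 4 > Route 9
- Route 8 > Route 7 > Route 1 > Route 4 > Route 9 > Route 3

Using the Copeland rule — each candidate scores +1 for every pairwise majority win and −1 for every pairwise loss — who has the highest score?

Pairwise results:
  Route 3 vs Route 7: Route 7 wins 6–1.
  Route 3 vs Route 1: Route 3 wins 4–3.
  Route 3 vs Route 8: Route 8 wins 4–3.
  Route 3 vs Route 4: Route 4 wins 4–3.
  Route 3 vs Route 9: Route 3 wins 5–2.
  Route 7 vs Route 1: Route 7 wins 6–1.
  Route 7 vs Route 8: Route 8 wins 4–3.
  Route 7 vs Route 4: Route 7 wins 6–1.
  Route 7 vs Route 9: Route 7 wins 7–0.
  Route 1 vs Route 8: Route 8 wins 5–2.
  Route 1 vs Route 4: Route 1 wins 4–3.
  Route 1 vs Route 9: Route 1 wins 4–3.
  Route 8 vs Route 4: Route 8 wins 5–2.
  Route 8 vs Route 9: Route 8 wins 4–3.
  Route 4 vs Route 9: Route 4 wins 6–1.
Copeland scores (wins − losses):
  Route 3: 2 − 3 = -1
  Route 7: 4 − 1 = 3
  Route 1: 2 − 3 = -1
  Route 8: 5 − 0 = 5
  Route 4: 2 − 3 = -1
  Route 9: 0 − 5 = -5
Route 8 has the best Copeland score.

Route 8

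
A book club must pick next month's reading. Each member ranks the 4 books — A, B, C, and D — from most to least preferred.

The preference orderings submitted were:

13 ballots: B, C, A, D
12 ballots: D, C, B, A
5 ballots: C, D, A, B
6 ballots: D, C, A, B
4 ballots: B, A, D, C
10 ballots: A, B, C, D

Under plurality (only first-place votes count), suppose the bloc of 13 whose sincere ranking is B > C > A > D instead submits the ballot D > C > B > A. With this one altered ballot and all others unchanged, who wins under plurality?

First-place totals with the altered ballot: A 10, B 4, C 5, D 31.
The winner is unchanged: still D.

D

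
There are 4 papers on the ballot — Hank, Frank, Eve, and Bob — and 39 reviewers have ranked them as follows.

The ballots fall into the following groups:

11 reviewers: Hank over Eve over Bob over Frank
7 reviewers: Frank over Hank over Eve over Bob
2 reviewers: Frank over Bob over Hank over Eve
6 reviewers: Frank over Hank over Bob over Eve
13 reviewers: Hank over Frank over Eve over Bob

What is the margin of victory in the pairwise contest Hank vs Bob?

35

Ballots ranking Hank above Bob: 11+7+6+13 = 37.
Ballots ranking Bob above Hank: 2.
Hank wins 37–2, a margin of 35.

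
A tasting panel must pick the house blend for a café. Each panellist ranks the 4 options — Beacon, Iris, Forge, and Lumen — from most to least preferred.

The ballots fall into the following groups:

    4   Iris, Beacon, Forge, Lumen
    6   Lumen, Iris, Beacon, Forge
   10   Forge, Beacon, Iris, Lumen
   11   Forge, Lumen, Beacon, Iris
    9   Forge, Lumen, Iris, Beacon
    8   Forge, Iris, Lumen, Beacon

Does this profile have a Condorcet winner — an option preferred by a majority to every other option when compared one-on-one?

Head-to-head results (48 voters total):
Beacon vs Iris: Iris wins 27–21.
Beacon vs Forge: Forge wins 38–10.
Beacon vs Lumen: Lumen wins 34–14.
Iris vs Forge: Forge wins 38–10.
Iris vs Lumen: Lumen wins 26–22.
Forge vs Lumen: Forge wins 42–6.
Forge beats each rival — Beacon (38–10), Iris (38–10), Lumen (42–6) — so Forge is the Condorcet winner.

Yes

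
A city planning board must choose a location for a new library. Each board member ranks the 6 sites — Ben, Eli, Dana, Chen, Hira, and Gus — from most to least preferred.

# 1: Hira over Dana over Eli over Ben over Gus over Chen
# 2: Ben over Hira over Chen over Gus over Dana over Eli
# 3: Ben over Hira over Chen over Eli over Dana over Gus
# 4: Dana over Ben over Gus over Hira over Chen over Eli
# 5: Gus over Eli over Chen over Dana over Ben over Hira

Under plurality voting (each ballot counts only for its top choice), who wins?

First-place vote totals:
  Ben: 2
  Eli: 0
  Dana: 1
  Chen: 0
  Hira: 1
  Gus: 1
Ben has the most first-place votes.

Ben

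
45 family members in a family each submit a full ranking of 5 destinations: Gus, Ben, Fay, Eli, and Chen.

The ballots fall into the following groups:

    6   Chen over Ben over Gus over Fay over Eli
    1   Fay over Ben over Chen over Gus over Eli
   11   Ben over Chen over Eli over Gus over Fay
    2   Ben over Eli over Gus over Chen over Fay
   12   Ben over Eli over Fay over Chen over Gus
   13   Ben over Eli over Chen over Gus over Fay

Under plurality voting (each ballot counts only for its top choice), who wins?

Ben

First-place vote totals:
  Gus: 0
  Ben: 38
  Fay: 1
  Eli: 0
  Chen: 6
Ben has the most first-place votes.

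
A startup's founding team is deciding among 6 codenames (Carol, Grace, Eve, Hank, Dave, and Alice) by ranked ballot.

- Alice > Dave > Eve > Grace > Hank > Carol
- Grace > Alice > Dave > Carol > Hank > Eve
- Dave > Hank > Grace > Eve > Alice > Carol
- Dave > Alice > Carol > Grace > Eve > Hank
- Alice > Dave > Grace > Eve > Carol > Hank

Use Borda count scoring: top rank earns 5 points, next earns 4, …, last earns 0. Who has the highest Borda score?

Dave

Borda scores:
  Carol: 0 + 2 + 0 + 3 + 1 = 6
  Grace: 2 + 5 + 3 + 2 + 3 = 15
  Eve: 3 + 0 + 2 + 1 + 2 = 8
  Hank: 1 + 1 + 4 + 0 + 0 = 6
  Dave: 4 + 3 + 5 + 5 + 4 = 21
  Alice: 5 + 4 + 1 + 4 + 5 = 19
Dave has the highest total.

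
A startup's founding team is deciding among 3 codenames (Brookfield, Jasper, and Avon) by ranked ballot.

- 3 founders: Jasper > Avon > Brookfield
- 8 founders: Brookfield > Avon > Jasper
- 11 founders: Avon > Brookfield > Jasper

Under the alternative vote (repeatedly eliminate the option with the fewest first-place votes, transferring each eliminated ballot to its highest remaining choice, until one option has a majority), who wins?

Round 1: Avon 11, Brookfield 8, Jasper 3. Jasper has the fewest and is eliminated.
Round 2: Avon 14, Brookfield 8. Avon has a majority.

Avon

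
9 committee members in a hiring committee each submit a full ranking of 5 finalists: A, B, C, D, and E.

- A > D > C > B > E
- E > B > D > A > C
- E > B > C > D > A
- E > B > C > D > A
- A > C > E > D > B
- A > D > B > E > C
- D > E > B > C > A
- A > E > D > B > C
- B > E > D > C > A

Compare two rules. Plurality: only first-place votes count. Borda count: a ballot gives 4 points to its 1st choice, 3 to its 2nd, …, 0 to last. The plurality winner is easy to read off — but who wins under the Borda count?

E

Plurality first-place counts: A 4, B 1, C 0, D 1, E 3 → A.
Borda totals: A 17, B 19, C 11, D 19, E 24 → E.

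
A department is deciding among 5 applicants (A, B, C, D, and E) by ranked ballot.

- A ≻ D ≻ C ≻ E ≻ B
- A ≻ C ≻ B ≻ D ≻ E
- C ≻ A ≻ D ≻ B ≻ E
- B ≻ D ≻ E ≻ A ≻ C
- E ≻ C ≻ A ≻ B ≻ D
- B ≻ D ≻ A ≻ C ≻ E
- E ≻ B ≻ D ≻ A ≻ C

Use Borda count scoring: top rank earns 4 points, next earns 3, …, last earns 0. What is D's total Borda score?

Borda scores:
  A: 4 + 4 + 3 + 1 + 2 + 2 + 1 = 17
  B: 0 + 2 + 1 + 4 + 1 + 4 + 3 = 15
  C: 2 + 3 + 4 + 0 + 3 + 1 + 0 = 13
  D: 3 + 1 + 2 + 3 + 0 + 3 + 2 = 14
  E: 1 + 0 + 0 + 2 + 4 + 0 + 4 = 11

14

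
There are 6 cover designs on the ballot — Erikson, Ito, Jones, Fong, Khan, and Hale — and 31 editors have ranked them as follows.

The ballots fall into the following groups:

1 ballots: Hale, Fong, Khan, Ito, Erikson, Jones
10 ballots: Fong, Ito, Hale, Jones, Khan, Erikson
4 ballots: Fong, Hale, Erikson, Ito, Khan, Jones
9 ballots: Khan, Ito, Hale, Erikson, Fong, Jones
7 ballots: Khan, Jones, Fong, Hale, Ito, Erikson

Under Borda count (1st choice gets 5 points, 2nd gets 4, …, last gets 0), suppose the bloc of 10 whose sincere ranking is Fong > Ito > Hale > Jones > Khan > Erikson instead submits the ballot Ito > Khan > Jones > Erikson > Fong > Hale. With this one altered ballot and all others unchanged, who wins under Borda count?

Borda totals with the altered ballot: Erikson 51, Ito 103, Jones 58, Fong 64, Khan 127, Hale 62.
The switch changes the winner from Fong to Khan.

Khan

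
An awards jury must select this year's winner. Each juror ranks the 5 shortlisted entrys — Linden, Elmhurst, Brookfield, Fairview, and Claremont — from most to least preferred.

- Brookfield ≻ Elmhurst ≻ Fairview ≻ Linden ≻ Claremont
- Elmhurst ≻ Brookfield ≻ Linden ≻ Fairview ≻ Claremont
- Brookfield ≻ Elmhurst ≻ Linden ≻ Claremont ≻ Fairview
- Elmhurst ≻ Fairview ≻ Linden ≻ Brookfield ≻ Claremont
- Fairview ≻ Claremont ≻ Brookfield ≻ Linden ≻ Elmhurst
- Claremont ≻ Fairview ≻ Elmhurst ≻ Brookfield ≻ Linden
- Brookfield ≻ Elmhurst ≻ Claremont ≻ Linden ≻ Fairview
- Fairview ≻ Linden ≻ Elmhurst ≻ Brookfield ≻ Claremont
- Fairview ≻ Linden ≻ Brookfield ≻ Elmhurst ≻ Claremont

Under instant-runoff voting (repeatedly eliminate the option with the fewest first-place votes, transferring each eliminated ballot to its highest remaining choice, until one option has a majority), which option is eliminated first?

Linden

Round 1: Brookfield 3, Fairview 3, Elmhurst 2, Claremont 1, Linden 0. Linden has the fewest and is eliminated.
Round 2: Brookfield 3, Fairview 3, Elmhurst 2, Claremont 1. Claremont has the fewest and is eliminated.
Round 3: Fairview 4, Brookfield 3, Elmhurst 2. Elmhurst has the fewest and is eliminated.
Round 4: Fairview 5, Brookfield 4. Fairview has a majority.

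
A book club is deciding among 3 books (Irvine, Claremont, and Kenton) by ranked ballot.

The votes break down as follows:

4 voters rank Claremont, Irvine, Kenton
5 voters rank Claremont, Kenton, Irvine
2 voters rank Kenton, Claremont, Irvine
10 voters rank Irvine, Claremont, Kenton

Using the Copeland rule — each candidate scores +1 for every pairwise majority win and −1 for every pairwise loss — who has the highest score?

Pairwise results:
  Irvine vs Claremont: Claremont wins 11–10.
  Irvine vs Kenton: Irvine wins 14–7.
  Claremont vs Kenton: Claremont wins 19–2.
Copeland scores (wins − losses):
  Irvine: 1 − 1 = 0
  Claremont: 2 − 0 = 2
  Kenton: 0 − 2 = -2
Claremont has the best Copeland score.

Claremont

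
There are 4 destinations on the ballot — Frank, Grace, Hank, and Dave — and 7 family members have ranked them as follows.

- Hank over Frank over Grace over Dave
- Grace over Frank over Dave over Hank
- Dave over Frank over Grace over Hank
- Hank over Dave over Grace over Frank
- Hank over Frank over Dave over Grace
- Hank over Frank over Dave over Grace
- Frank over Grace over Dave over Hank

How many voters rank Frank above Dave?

5

Ballots ranking Frank above Dave: 5.
Ballots ranking Dave above Frank: 2.
So 5 of 7 voters prefer Frank to Dave.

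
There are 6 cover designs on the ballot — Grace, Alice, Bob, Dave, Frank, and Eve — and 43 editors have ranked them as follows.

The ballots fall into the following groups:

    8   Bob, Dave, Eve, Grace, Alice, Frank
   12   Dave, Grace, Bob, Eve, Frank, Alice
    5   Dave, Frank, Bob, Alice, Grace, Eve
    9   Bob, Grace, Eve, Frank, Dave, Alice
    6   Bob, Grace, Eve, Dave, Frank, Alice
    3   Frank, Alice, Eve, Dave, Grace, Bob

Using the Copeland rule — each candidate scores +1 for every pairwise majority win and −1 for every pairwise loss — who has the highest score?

Pairwise results:
  Grace vs Alice: Grace wins 35–8.
  Grace vs Bob: Bob wins 28–15.
  Grace vs Dave: Dave wins 28–15.
  Grace vs Frank: Grace wins 35–8.
  Grace vs Eve: Grace wins 32–11.
  Alice vs Bob: Bob wins 40–3.
  Alice vs Dave: Dave wins 40–3.
  Alice vs Frank: Frank wins 35–8.
  Alice vs Eve: Eve wins 35–8.
  Bob vs Dave: Bob wins 23–20.
  Bob vs Frank: Bob wins 35–8.
  Bob vs Eve: Bob wins 40–3.
  Dave vs Frank: Dave wins 31–12.
  Dave vs Eve: Dave wins 25–18.
  Frank vs Eve: Eve wins 35–8.
Copeland scores (wins − losses):
  Grace: 3 − 2 = 1
  Alice: 0 − 5 = -5
  Bob: 5 − 0 = 5
  Dave: 4 − 1 = 3
  Frank: 1 − 4 = -3
  Eve: 2 − 3 = -1
Bob has the best Copeland score.

Bob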